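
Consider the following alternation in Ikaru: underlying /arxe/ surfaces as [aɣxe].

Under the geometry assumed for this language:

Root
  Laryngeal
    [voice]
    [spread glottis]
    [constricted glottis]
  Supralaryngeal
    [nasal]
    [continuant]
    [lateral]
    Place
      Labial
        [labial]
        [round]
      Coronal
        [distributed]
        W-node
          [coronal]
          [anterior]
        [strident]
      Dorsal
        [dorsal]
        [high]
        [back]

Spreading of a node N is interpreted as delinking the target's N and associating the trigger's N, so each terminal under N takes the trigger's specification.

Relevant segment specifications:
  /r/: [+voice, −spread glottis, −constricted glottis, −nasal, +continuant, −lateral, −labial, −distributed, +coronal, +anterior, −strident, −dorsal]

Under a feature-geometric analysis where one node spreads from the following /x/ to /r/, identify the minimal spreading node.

Feature comparison: [coronal], [anterior], [distributed], [strident], [dorsal], [high], [back] differ between /r/ and [ɣ]; the remaining terminals match.
In this geometry the lowest node dominating all of them is Place: every daughter of Place dominates only a proper subset, so no lower node suffices.
Delinking /r/'s Place and associating /x/'s Place gives precisely the feature bundle of [ɣ].
[voice], a feature on which the two segments disagree outside Place, is unchanged — nothing dominating it spread, and Place is the minimal sufficient constituent.

Place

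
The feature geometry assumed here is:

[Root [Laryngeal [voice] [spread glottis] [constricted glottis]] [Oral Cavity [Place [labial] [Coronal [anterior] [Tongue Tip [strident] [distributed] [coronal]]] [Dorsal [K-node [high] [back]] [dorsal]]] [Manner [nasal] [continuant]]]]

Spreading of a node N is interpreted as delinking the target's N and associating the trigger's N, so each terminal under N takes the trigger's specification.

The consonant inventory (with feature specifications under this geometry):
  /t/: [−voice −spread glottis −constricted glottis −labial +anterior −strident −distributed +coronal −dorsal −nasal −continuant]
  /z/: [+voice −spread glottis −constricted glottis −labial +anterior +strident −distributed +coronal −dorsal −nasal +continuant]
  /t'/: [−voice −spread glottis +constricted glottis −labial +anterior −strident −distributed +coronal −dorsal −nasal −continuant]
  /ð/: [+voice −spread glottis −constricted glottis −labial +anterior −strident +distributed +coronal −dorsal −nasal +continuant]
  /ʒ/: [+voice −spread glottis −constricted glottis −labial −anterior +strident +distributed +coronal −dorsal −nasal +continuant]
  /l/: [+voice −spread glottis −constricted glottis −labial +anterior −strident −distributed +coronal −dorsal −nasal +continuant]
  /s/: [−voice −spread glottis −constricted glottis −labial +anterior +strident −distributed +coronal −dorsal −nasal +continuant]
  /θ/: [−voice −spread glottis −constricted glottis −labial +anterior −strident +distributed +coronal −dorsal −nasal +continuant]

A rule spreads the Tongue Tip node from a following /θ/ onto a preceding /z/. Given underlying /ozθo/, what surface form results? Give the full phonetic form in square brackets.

The Tongue Tip node dominates the terminals [strident], [distributed], [coronal].
Spreading Tongue Tip from /θ/ onto /z/ replaces those values with /θ/'s: [−strident], [+distributed], [+coronal]. Features outside Tongue Tip ([voice], [spread glottis], [constricted glottis], …) stay as in /z/.
Among the inventory, only /ð/ has exactly this specification, giving the surface form [oðθo].

[oðθo]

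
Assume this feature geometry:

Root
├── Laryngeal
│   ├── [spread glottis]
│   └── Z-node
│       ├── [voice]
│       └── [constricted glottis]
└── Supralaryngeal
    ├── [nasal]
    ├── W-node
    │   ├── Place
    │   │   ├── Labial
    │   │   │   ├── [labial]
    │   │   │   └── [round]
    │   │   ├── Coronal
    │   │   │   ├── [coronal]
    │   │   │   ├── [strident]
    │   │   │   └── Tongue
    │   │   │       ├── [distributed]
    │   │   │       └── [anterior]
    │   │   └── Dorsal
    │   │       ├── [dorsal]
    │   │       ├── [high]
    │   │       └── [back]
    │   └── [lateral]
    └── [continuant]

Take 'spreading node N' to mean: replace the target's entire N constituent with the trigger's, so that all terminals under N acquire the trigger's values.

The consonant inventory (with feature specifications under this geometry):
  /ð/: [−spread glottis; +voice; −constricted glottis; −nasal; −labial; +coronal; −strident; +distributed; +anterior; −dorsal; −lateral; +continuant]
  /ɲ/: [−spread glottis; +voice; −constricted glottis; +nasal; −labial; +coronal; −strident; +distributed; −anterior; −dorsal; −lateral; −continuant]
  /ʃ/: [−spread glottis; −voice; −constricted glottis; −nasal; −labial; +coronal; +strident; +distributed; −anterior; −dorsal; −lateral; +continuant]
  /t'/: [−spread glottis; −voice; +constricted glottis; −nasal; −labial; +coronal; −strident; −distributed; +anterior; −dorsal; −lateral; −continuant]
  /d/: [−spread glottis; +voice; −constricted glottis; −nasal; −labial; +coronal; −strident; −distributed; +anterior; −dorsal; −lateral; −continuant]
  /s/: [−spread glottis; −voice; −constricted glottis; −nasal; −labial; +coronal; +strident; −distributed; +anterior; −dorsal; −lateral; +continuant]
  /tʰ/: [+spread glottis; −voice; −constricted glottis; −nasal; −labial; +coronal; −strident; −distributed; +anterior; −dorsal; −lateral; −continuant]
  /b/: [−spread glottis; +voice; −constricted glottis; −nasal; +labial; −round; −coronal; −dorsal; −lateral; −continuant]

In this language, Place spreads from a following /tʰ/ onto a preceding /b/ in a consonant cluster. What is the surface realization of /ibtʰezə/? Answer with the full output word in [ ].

[idtʰezə]

The Place node dominates the terminals [labial], [round], [coronal], [strident], [distributed], [anterior], [dorsal], [high], [back].
After delinking /b/'s Place and linking /tʰ/'s, the affected terminals become [−labial], [+coronal], [−strident], [−distributed], [+anterior], [−dorsal]; [spread glottis], [voice], [constricted glottis], … (outside Place) are retained from /b/.
This feature bundle is that of [d], so /ibtʰezə/ surfaces as [idtʰezə].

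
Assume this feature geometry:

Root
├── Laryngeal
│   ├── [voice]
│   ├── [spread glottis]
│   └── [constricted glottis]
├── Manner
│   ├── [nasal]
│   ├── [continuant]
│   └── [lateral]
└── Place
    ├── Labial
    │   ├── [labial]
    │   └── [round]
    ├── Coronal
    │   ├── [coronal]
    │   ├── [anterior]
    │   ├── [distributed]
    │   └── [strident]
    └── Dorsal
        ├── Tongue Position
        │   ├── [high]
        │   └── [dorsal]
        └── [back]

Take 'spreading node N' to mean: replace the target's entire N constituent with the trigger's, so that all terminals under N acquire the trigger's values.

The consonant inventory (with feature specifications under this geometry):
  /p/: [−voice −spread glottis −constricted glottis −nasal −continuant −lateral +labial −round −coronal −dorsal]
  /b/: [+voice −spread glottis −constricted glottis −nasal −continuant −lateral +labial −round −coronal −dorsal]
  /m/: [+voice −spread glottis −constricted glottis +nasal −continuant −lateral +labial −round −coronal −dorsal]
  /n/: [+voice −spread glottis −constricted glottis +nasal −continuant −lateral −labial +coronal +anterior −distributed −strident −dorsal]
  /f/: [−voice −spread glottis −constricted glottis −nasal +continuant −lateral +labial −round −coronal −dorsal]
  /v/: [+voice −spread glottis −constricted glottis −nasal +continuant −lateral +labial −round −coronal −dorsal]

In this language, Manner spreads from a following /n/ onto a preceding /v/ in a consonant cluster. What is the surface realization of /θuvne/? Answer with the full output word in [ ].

[θumne]

Manner immediately or transitively dominates [nasal], [continuant], [lateral].
After delinking /v/'s Manner and linking /n/'s, the affected terminals become [+nasal], [−continuant], [−lateral]; [voice], [spread glottis], [constricted glottis], … (outside Manner) are retained from /v/.
The resulting bundle matches /m/ in the inventory; substituting it for /v/ gives [θumne].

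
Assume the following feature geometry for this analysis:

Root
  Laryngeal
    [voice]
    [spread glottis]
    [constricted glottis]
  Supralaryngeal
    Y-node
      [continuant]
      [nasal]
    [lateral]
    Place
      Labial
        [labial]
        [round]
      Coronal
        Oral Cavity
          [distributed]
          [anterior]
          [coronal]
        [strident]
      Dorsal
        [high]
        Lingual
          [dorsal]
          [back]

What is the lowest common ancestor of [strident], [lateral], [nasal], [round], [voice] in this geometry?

Root

[strident]: Root → Supralaryngeal → Place → Coronal → [strident].
[lateral]: Root → Supralaryngeal → [lateral].
[nasal]: Root → Supralaryngeal → Y-node → [nasal].
[round]: Root → Supralaryngeal → Place → Labial → [round].
[voice]: Root → Laryngeal → [voice].
These paths first converge at Root; no daughter of Root dominates all 5 features, so Root is the minimal constituent.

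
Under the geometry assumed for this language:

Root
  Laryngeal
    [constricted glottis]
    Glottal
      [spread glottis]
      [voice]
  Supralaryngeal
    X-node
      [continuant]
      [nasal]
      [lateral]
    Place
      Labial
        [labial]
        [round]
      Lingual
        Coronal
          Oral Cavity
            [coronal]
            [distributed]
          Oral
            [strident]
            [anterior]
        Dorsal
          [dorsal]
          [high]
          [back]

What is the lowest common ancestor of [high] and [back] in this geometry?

[high] is immediately dominated by Dorsal.
[back] is immediately dominated by Dorsal.
These paths first converge at Dorsal; no daughter of Dorsal dominates all 2 features, so Dorsal is the minimal constituent.

Dorsal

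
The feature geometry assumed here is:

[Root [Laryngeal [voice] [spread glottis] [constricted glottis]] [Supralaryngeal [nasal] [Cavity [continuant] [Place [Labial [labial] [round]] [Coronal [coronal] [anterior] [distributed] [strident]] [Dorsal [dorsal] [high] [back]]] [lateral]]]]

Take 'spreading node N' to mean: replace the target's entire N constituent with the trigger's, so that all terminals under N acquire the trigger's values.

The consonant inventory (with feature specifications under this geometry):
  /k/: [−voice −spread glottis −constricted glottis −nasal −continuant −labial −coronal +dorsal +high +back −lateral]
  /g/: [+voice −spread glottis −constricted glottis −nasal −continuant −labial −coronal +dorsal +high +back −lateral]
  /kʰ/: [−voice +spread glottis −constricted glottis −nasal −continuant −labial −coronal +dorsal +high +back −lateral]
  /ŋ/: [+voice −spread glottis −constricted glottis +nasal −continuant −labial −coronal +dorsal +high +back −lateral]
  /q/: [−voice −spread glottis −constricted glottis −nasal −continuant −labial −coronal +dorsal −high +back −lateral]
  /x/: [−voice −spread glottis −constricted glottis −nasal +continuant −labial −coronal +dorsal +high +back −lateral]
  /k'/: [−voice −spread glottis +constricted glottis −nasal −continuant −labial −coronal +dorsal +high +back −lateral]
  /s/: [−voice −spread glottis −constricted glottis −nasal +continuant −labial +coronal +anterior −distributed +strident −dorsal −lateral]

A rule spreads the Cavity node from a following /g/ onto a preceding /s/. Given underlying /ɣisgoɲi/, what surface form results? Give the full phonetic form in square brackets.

[ɣikgoɲi]

Terminals under Cavity in this geometry: [continuant], [labial], [round], [coronal], [anterior], [distributed], [strident], [dorsal], [high], [back], [lateral].
Spreading Cavity from /g/ onto /s/ replaces those values with /g/'s: [−continuant], [−labial], [−coronal], [+dorsal], [+high], [+back], [−lateral]. Features outside Cavity ([voice], [spread glottis], [constricted glottis], …) stay as in /s/.
The resulting bundle matches /k/ in the inventory; substituting it for /s/ gives [ɣikgoɲi].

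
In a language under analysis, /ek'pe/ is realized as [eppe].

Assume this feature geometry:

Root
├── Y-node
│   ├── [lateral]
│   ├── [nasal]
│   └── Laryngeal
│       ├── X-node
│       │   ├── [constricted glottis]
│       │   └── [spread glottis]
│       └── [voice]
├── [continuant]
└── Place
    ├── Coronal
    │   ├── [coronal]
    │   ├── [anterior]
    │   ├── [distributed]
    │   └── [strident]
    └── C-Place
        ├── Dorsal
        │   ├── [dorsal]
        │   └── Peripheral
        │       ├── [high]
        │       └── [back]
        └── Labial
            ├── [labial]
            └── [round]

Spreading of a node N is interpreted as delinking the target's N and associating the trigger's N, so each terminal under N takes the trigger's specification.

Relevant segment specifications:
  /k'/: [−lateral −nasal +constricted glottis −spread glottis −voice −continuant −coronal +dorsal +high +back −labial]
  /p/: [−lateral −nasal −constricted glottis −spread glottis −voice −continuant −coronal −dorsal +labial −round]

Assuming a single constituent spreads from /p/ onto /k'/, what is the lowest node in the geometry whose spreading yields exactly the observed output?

Root

Feature comparison: [constricted glottis], [labial], [round], [dorsal], [high], [back] differ between /k'/ and [p]; the remaining terminals match.
The smallest constituent containing every changed terminal is Root — each of its daughters lacks at least one of the affected features.
Spreading Root from /p/ overwrites each of those terminals with /p/'s values, yielding exactly [p].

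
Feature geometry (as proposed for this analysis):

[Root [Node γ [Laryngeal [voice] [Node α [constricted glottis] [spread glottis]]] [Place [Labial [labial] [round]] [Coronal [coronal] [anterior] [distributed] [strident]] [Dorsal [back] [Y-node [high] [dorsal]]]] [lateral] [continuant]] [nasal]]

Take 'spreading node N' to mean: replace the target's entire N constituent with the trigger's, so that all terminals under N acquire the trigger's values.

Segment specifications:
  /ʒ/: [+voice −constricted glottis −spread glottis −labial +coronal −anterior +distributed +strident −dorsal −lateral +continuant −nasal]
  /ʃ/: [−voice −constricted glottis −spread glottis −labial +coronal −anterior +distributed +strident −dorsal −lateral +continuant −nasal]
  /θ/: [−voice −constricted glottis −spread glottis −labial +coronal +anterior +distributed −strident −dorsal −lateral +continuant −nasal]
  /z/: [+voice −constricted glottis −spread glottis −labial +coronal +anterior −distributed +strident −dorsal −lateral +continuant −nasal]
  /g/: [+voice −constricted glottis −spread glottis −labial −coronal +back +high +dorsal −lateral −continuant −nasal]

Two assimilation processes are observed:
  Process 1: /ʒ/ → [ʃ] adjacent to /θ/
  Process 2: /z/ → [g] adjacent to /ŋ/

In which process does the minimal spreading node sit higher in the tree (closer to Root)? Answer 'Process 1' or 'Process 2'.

Process 2

Process 1: the feature that changes is [voice]; the minimal node is [voice] (depth 3).
In Process 2, [continuant], [coronal], [anterior], [distributed], [strident], [dorsal], [high], [back] change, so the minimal spreading node is Node γ at depth 1.
Depth 1 < depth 3; Process 2 involves the structurally higher constituent Node γ.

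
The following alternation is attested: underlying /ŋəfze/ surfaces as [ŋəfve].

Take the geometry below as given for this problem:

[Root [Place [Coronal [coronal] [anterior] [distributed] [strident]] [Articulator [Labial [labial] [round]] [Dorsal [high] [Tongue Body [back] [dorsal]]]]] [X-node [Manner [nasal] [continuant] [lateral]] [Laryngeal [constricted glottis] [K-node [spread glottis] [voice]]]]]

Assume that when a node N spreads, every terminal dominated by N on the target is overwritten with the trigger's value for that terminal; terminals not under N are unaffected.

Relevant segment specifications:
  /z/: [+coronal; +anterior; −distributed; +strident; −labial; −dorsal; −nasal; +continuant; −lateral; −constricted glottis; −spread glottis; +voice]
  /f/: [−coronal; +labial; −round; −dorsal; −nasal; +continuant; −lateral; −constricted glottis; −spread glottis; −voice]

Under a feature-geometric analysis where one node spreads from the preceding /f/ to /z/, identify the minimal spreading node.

The alternation /z/ → [v] changes [labial], [round], [coronal], [anterior], [distributed], [strident] and nothing else.
The smallest constituent containing every changed terminal is Place — each of its daughters lacks at least one of the affected features.
Spreading Place from /f/ overwrites each of those terminals with /f/'s values, yielding exactly [v].
Since [voice] is preserved even though /f/ disagrees there, no node above Place spread.

Place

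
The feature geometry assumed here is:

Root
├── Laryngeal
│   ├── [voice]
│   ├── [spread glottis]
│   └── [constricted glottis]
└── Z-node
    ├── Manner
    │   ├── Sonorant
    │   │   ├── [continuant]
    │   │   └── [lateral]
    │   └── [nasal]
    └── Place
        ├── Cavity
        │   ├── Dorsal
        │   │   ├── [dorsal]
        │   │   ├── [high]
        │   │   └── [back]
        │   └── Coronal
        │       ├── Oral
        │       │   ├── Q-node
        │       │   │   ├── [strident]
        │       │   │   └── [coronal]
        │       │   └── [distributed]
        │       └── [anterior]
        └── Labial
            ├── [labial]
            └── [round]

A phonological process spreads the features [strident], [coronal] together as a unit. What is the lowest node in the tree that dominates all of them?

Q-node

[strident] lies under Q-node (below Z-node).
[coronal]: Root → Z-node → Place → Cavity → Coronal → Oral → Q-node → [coronal].
These paths first converge at Q-node; no daughter of Q-node dominates all 2 features, so Q-node is the minimal constituent.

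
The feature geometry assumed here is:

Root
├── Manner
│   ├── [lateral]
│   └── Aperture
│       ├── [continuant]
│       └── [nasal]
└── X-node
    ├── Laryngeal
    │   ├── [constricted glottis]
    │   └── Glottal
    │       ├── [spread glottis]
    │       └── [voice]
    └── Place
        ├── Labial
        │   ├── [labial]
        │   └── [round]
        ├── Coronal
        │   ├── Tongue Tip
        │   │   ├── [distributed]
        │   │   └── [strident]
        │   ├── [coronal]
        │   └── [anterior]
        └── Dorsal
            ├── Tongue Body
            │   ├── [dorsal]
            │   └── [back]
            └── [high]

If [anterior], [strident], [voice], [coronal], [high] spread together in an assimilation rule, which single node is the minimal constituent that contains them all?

X-node

[anterior]: Root > X-node > Place > Coronal > [anterior].
[strident]: Root > X-node > Place > Coronal > Tongue Tip > [strident].
[voice]: Root > X-node > Laryngeal > Glottal > [voice].
[coronal]: Root > X-node > Place > Coronal > [coronal].
[high]: Root > X-node > Place > Dorsal > [high].
The listed terminals split across distinct daughters of X-node, so X-node itself is the smallest node containing them all.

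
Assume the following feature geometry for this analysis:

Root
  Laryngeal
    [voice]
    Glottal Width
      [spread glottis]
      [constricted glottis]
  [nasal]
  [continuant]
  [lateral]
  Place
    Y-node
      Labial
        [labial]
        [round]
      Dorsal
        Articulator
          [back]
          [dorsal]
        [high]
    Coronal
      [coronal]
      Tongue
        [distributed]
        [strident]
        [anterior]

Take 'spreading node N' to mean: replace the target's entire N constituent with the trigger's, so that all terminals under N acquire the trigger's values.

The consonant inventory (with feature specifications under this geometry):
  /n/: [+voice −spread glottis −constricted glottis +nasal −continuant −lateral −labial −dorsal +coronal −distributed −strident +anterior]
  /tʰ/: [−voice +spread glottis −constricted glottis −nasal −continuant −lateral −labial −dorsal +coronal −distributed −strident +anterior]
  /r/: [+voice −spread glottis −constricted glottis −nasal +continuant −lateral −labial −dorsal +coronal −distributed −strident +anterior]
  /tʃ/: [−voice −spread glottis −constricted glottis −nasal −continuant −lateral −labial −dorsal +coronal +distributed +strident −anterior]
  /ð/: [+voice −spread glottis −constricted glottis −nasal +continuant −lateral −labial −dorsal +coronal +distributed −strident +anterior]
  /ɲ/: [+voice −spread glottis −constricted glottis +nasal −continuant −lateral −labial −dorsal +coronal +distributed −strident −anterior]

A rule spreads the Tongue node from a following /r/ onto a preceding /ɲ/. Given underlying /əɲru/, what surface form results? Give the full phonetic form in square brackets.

Terminals under Tongue in this geometry: [distributed], [strident], [anterior].
The target acquires /r/'s values for everything under Tongue — [−distributed], [−strident], [+anterior] — while keeping its own [voice], [spread glottis], [constricted glottis], ….
This feature bundle is that of [n], so /əɲru/ surfaces as [ənru].

[ənru]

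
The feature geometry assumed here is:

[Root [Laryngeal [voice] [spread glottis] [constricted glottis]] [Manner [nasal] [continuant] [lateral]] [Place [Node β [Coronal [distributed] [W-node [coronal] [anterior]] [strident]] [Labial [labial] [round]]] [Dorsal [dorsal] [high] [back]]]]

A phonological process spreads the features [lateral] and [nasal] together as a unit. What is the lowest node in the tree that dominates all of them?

Manner

[lateral]: Root / Manner / [lateral].
[nasal] lies under Manner (below Manner).
Manner is the lowest common ancestor — every listed feature sits under it, and no single subconstituent of Manner covers them all.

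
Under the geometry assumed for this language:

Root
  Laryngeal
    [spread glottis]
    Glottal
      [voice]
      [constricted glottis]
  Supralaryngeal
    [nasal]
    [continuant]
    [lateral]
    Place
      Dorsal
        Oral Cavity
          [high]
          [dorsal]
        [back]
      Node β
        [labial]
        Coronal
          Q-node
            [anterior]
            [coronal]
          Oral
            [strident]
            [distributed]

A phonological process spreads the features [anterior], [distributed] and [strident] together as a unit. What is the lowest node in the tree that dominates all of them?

Coronal

[anterior]: Root > Supralaryngeal > Place > Node β > Coronal > Q-node > [anterior].
[distributed] lies under Oral (below Supralaryngeal).
[strident] lies under Oral (below Supralaryngeal).
The lowest node appearing on every path is Coronal; each proper daughter of Coronal fails to dominate at least one of the listed features.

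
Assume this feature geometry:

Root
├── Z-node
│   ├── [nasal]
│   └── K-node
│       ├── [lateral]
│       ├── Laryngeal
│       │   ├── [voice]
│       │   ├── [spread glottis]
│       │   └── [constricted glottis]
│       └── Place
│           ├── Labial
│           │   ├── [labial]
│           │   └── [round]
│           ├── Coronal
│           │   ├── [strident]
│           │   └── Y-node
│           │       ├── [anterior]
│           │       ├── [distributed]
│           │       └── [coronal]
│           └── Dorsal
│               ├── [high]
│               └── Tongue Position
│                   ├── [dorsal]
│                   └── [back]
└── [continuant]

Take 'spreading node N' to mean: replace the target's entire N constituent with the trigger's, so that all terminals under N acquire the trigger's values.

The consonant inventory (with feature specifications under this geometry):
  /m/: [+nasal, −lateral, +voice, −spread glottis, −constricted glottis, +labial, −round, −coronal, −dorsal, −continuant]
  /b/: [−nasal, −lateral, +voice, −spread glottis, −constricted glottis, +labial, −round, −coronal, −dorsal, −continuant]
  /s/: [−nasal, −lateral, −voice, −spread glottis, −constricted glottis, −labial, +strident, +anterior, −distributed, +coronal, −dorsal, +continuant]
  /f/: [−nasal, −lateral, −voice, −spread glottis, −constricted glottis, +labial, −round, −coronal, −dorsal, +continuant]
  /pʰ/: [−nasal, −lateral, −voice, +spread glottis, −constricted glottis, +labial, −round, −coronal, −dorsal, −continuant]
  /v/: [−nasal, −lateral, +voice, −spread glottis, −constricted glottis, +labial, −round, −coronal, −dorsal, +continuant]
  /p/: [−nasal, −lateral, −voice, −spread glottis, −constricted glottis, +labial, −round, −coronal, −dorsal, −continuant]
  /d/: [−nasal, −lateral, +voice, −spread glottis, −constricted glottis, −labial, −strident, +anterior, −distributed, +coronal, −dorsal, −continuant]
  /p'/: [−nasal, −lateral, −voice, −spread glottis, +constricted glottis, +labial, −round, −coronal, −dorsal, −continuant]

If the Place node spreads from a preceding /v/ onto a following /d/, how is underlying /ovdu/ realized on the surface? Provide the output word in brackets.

[ovbu]

The Place node dominates the terminals [labial], [round], [strident], [anterior], [distributed], [coronal], [high], [dorsal], [back].
After delinking /d/'s Place and linking /v/'s, the affected terminals become [+labial], [−round], [−coronal], [−dorsal]; [nasal], [lateral], [voice], … (outside Place) are retained from /d/.
The resulting bundle matches /b/ in the inventory; substituting it for /d/ gives [ovbu].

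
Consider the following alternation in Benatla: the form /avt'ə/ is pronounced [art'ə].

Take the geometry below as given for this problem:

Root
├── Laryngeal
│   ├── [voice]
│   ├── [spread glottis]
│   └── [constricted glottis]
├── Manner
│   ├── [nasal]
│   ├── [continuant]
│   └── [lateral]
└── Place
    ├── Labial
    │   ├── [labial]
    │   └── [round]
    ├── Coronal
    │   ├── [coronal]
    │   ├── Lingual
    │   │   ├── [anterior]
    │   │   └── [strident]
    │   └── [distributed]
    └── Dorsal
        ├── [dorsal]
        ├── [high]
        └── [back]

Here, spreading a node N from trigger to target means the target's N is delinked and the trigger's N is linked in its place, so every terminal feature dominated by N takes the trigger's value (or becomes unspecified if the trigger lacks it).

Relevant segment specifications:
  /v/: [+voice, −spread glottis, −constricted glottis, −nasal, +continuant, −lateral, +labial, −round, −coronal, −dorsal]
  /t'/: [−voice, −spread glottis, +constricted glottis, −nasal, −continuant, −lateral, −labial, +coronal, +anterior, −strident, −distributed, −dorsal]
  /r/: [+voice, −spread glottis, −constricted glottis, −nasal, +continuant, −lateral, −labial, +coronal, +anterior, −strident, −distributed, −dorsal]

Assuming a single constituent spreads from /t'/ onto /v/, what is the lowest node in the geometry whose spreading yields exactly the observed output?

Feature comparison: [labial], [round], [coronal], [anterior], [distributed], [strident] differ between /v/ and [r]; the remaining terminals match.
The smallest constituent containing every changed terminal is Place — each of its daughters lacks at least one of the affected features.
Spreading Place from /t'/ overwrites each of those terminals with /t'/'s values, yielding exactly [r].
[continuant], [voice] — on which /t'/ differs from /v/ — are unchanged, so Root cannot have spread; the constituent is no larger than Place.

Place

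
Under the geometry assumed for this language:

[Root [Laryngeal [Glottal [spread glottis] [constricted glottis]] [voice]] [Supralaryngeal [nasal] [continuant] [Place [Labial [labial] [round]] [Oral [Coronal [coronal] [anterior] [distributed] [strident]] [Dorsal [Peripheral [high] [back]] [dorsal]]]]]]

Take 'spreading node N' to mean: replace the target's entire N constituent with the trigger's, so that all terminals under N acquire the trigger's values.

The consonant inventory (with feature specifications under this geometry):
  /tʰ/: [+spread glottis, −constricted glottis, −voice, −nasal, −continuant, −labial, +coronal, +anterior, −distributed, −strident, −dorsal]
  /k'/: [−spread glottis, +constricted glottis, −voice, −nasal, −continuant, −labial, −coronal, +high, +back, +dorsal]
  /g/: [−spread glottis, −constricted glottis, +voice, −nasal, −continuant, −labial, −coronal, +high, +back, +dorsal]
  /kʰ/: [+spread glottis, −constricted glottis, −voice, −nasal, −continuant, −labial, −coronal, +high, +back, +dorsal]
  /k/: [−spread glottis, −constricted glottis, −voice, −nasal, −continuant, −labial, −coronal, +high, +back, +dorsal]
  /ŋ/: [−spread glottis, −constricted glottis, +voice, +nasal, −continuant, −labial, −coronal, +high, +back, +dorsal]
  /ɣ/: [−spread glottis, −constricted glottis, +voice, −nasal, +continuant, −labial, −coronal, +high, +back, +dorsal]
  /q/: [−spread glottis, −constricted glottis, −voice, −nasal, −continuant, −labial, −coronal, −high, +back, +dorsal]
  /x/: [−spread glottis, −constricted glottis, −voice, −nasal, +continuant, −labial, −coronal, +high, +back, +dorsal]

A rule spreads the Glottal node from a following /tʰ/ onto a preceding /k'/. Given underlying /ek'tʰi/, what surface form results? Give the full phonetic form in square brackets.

[ekʰtʰi]

Glottal immediately or transitively dominates [spread glottis], [constricted glottis].
After delinking /k'/'s Glottal and linking /tʰ/'s, the affected terminals become [+spread glottis], [−constricted glottis]; [voice], [nasal], [continuant], … (outside Glottal) are retained from /k'/.
Among the inventory, only /kʰ/ has exactly this specification, giving the surface form [ekʰtʰi].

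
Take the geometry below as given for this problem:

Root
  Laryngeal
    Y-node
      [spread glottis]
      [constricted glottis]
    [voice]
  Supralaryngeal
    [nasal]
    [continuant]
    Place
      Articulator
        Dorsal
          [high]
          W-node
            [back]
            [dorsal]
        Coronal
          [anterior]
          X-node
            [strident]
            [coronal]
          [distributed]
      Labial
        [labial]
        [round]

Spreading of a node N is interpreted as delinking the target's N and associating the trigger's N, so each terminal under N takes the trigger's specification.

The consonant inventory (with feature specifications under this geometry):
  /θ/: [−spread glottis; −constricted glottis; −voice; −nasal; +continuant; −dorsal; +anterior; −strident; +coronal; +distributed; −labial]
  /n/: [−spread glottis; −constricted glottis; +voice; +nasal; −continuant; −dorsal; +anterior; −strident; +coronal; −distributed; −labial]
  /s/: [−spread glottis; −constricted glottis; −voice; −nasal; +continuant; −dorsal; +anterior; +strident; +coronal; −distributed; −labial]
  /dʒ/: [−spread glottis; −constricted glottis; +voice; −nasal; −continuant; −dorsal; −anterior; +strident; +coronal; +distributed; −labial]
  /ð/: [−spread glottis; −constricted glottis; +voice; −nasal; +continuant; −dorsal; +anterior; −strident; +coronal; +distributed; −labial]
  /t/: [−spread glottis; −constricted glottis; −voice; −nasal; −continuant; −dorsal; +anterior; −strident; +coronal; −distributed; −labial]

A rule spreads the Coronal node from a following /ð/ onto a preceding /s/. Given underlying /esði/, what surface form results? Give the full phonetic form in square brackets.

Terminals under Coronal in this geometry: [anterior], [strident], [coronal], [distributed].
Spreading Coronal from /ð/ onto /s/ replaces those values with /ð/'s: [+anterior], [−strident], [+coronal], [+distributed]. Features outside Coronal ([spread glottis], [constricted glottis], [voice], …) stay as in /s/.
This feature bundle is that of [θ], so /esði/ surfaces as [eθði].

[eθði]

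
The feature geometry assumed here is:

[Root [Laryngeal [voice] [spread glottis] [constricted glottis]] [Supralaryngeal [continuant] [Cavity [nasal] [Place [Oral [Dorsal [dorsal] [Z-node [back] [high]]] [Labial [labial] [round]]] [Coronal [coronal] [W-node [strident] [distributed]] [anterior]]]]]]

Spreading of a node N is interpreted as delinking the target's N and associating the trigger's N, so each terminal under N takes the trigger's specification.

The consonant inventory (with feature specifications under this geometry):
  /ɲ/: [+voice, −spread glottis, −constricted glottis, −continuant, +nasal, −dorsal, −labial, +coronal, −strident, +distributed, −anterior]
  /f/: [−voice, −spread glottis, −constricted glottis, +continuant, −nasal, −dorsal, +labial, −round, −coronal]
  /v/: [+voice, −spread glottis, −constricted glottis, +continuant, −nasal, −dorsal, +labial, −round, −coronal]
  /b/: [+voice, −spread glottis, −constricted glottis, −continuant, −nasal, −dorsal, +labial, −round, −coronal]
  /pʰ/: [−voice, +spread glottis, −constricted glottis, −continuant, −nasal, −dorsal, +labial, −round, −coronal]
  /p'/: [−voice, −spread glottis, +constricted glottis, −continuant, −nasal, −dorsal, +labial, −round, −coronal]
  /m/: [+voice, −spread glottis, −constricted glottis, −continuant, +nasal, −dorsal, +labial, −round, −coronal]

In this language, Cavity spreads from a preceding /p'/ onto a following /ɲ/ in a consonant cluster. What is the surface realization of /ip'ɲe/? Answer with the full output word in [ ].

The Cavity node dominates the terminals [nasal], [dorsal], [back], [high], [labial], [round], [coronal], [strident], [distributed], [anterior].
Spreading Cavity from /p'/ onto /ɲ/ replaces those values with /p'/'s: [−nasal], [−dorsal], [+labial], [−round], [−coronal]. Features outside Cavity ([voice], [spread glottis], [constricted glottis], …) stay as in /ɲ/.
This feature bundle is that of [b], so /ip'ɲe/ surfaces as [ip'be].

[ip'be]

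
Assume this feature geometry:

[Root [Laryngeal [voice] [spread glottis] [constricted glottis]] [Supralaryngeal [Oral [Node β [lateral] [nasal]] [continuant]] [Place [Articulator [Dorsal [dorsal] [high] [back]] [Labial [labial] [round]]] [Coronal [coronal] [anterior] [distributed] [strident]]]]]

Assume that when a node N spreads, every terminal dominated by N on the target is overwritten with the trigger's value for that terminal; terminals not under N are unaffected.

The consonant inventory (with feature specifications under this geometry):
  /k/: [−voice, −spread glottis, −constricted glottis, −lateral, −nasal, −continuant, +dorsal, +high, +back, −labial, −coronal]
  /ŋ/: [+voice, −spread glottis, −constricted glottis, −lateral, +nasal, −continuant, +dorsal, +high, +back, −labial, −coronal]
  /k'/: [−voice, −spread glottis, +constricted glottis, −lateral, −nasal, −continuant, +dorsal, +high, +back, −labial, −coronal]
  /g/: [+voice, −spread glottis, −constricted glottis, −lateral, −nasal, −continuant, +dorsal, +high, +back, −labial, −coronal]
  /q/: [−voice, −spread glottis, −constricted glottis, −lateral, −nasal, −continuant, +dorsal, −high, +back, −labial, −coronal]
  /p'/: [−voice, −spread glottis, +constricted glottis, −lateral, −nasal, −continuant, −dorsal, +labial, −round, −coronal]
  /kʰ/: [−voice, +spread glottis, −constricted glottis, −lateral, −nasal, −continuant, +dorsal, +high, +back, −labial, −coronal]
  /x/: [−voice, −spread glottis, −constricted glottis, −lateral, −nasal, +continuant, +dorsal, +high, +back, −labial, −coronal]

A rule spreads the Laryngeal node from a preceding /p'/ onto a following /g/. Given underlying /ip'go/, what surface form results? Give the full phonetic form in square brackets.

[ip'k'o]

Terminals under Laryngeal in this geometry: [voice], [spread glottis], [constricted glottis].
Spreading Laryngeal from /p'/ onto /g/ replaces those values with /p'/'s: [−voice], [−spread glottis], [+constricted glottis]. Features outside Laryngeal ([lateral], [nasal], [continuant], …) stay as in /g/.
Among the inventory, only /k'/ has exactly this specification, giving the surface form [ip'k'o].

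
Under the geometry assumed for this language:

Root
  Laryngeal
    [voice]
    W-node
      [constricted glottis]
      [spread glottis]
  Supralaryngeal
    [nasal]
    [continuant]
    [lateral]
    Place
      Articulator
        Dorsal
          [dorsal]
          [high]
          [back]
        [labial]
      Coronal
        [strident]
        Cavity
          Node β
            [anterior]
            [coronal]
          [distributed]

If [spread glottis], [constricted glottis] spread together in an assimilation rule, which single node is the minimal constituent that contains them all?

W-node

[spread glottis]: Root ▹ Laryngeal ▹ W-node ▹ [spread glottis].
[constricted glottis]: Root ▹ Laryngeal ▹ W-node ▹ [constricted glottis].
These paths first converge at W-node; no daughter of W-node dominates all 2 features, so W-node is the minimal constituent.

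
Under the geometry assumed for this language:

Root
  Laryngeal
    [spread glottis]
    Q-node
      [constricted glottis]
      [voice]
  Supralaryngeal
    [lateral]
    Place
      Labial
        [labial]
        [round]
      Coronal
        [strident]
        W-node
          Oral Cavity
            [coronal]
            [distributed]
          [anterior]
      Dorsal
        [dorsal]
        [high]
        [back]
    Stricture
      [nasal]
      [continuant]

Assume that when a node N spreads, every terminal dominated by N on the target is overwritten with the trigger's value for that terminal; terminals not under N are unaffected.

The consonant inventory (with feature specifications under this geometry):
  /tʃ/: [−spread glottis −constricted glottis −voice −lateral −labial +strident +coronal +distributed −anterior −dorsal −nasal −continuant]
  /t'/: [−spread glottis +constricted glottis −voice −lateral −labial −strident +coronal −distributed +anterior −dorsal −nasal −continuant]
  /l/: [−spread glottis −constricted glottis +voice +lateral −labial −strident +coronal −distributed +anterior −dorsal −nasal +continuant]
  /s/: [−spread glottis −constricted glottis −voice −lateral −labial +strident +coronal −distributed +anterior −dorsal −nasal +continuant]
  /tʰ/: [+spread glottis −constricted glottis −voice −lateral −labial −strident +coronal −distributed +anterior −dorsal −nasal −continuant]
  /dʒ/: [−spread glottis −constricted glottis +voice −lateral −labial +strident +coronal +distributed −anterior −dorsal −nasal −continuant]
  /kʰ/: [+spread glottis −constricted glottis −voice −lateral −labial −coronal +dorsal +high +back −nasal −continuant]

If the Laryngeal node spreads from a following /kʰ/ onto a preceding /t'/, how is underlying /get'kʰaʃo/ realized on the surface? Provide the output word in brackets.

Terminals under Laryngeal in this geometry: [spread glottis], [constricted glottis], [voice].
After delinking /t'/'s Laryngeal and linking /kʰ/'s, the affected terminals become [+spread glottis], [−constricted glottis], [−voice]; [lateral], [labial], [strident], … (outside Laryngeal) are retained from /t'/.
Among the inventory, only /tʰ/ has exactly this specification, giving the surface form [getʰkʰaʃo].

[getʰkʰaʃo]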